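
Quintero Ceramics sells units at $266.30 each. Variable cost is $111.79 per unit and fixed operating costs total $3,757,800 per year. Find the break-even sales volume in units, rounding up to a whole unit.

24,321 units

Contribution margin per unit = $266.30 − $111.79 = $154.51.
Break-even volume = fixed costs ÷ CM per unit = $3,757,800 ÷ $154.51 = 24,320.76, so 24,321 units.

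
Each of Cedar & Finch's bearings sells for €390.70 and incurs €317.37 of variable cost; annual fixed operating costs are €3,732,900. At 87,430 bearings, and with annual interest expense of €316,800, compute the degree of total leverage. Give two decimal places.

2.71

At 87,430 units, contribution = 87,430 × €73.33 = €6,411,241.90.
Subtracting fixed costs: EBIT = €6,411,241.90 − €3,732,900 = €2,678,341.90. Interest = €316,800.00, so EBIT − I = €2,361,541.90.
DCL = contribution ÷ (EBIT − I) = €6,411,241.90 ÷ €2,361,541.90 = 2.7149.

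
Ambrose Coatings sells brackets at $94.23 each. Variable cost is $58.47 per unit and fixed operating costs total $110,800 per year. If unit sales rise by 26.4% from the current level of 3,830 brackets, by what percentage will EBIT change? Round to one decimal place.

+138.2%

Total contribution margin = 3,830 × $35.76 = $136,960.80.
Operating income = contribution − fixed costs = $136,960.80 − $110,800 = $26,160.80.
DOL = contribution ÷ EBIT = $136,960.80 ÷ $26,160.80 = 5.2353.
So EBIT moves 5.2353 × (+26.4%) = +138.2%.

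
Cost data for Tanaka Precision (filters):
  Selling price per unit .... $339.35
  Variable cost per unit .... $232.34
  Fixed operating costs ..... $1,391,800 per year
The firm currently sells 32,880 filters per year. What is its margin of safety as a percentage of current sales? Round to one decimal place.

Unit CM = price − variable cost = $339.35 − $232.34 = $107.01. Break-even units = $1,391,800 ÷ $107.01 = 13,006.26; break-even revenue = 13,006.26 × $339.35 = $4,413,674.70.
Actual sales revenue = 32,880 × $339.35 = $11,157,828.00.
Margin of safety = ($11,157,828.00 − $4,413,674.70) ÷ $11,157,828.00 = 60.4%.

60.4%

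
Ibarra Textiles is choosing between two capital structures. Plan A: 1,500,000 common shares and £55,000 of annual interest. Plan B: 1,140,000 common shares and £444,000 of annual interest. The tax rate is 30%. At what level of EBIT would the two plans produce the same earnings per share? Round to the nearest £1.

£1,675,833

Set EPS_A = EPS_B: (EBIT − £55,000)(1 − 0.30) ÷ 1,500,000 = (EBIT − £444,000)(1 − 0.30) ÷ 1,140,000.
Cancelling (1 − t) and cross-multiplying: 1,140,000·(EBIT − 55,000) = 1,500,000·(EBIT − 444,000).
EBIT × (1,500,000 − 1,140,000) = 444,000 × 1,500,000 − 55,000 × 1,140,000 = 603,300,000,000, so EBIT = 603,300,000,000 ÷ 360,000 = 1,675,833.33.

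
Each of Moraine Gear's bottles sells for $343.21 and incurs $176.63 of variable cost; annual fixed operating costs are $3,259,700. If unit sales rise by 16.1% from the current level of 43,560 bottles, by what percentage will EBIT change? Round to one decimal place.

Contribution at this volume is 43,560 × $166.58 = $7,256,224.80.
EBIT = $7,256,224.80 − $3,259,700 = $3,996,524.80.
Degree of operating leverage = $7,256,224.80 / $3,996,524.80 = 1.8156.
%ΔEBIT = DOL × %ΔSales = 1.8156 × +16.1% = +29.2%.

+29.2%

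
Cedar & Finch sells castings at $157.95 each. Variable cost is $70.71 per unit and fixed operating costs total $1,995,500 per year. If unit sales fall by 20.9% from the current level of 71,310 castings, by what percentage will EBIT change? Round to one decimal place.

-30.8%

Total contribution margin = 71,310 × $87.24 = $6,221,084.40.
Subtracting fixed costs: EBIT = $6,221,084.40 − $1,995,500 = $4,225,584.40.
DOL = contribution ÷ EBIT = $6,221,084.40 ÷ $4,225,584.40 = 1.4722.
Operating income changes by 1.4722 × -20.9% = -30.8%.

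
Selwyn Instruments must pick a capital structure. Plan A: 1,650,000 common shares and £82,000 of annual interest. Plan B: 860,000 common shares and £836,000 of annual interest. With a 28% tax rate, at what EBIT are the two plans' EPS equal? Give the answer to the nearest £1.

At indifference, (EBIT − 82,000)(1 − t)/1,650,000 = (EBIT − 836,000)(1 − t)/860,000.
The (1 − t) factor cancels: (EBIT − 82,000) × 860,000 = (EBIT − 836,000) × 1,650,000.
Solving, EBIT = (836,000·1,650,000 − 82,000·860,000) / (1,650,000 − 860,000) = 1,308,880,000,000 / 790,000 = 1,656,810.13.

£1,656,810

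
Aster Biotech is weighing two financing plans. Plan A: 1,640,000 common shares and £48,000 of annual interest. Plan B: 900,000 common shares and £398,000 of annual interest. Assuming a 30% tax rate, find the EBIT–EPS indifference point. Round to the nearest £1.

£823,676

Set EPS_A = EPS_B: (EBIT − £48,000)(1 − 0.30) ÷ 1,640,000 = (EBIT − £398,000)(1 − 0.30) ÷ 900,000.
The (1 − t) factor cancels: (EBIT − 48,000) × 900,000 = (EBIT − 398,000) × 1,640,000.
Solving, EBIT = (398,000·1,640,000 − 48,000·900,000) / (1,640,000 − 900,000) = 609,520,000,000 / 740,000 = 823,675.68.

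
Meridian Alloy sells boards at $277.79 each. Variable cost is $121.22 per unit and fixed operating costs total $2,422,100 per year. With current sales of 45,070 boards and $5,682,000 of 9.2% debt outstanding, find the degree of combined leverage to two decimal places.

At 45,070 units, contribution = 45,070 × $156.57 = $7,056,609.90.
EBIT = $7,056,609.90 − $2,422,100 = $4,634,509.90. Interest = $522,744.00, so EBIT − I = $4,111,765.90.
DCL = contribution ÷ (EBIT − I) = $7,056,609.90 ÷ $4,111,765.90 = 1.7162.

1.72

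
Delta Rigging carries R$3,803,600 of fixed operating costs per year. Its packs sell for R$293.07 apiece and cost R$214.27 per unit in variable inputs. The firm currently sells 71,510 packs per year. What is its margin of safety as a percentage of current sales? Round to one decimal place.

32.5%

Unit CM = price − variable cost = R$293.07 − R$214.27 = R$78.80. Break-even units = R$3,803,600 ÷ R$78.80 = 48,269.04; break-even revenue = 48,269.04 × R$293.07 = R$14,146,206.24.
Actual sales revenue = 71,510 × R$293.07 = R$20,957,435.70.
Margin of safety = (R$20,957,435.70 − R$14,146,206.24) ÷ R$20,957,435.70 = 32.5%.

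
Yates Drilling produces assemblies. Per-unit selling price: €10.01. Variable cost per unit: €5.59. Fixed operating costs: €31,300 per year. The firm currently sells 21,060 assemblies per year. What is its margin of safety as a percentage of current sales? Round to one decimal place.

66.4%

Contribution margin per unit = €10.01 − €5.59 = €4.42. Break-even units = €31,300 ÷ €4.42 = 7,081.45; break-even revenue = 7,081.45 × €10.01 = €70,885.29.
Current sales = 21,060 × €10.01 = €210,810.60.
Margin of safety = (€210,810.60 − €70,885.29) ÷ €210,810.60 = 66.4%.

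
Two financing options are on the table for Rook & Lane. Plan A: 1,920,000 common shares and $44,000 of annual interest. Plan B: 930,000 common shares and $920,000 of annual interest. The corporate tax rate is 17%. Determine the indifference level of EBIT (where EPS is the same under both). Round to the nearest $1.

At indifference, (EBIT − 44,000)(1 − t)/1,920,000 = (EBIT − 920,000)(1 − t)/930,000.
The (1 − t) factor cancels: (EBIT − 44,000) × 930,000 = (EBIT − 920,000) × 1,920,000.
Solving, EBIT = (920,000·1,920,000 − 44,000·930,000) / (1,920,000 − 930,000) = 1,725,480,000,000 / 990,000 = 1,742,909.09.

$1,742,909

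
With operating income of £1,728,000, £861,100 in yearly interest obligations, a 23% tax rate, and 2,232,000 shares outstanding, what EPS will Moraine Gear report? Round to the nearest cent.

£0.30

Pre-tax income = £1,728,000 − £861,100.00 = £866,900.00.
After tax at 23%: net income = £866,900.00 × 0.77 = £667,513.00.
EPS = £667,513.00 ÷ 2,232,000 = £0.30.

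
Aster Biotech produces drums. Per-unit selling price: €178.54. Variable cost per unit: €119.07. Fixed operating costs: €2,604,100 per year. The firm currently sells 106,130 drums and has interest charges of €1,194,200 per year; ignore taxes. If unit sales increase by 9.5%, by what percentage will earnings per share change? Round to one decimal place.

Contribution at this volume is 106,130 × €59.47 = €6,311,551.10.
EBIT = €6,311,551.10 − €2,604,100 = €3,707,451.10.
Interest = €1,194,200.00, so EBIT − I = €2,513,251.10.
Degree of combined leverage = contribution ÷ (EBIT − I) = €6,311,551.10 ÷ €2,513,251.10 = 2.5113.
%ΔEPS = DCL × %ΔSales = 2.5113 × +9.5% = +23.9%.

+23.9%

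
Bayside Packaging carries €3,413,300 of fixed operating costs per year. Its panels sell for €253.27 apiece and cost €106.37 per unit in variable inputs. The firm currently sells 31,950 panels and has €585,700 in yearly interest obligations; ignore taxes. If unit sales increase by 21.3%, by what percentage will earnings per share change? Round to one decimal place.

Contribution at this volume is 31,950 × €146.90 = €4,693,455.00.
Operating income = contribution − fixed costs = €4,693,455.00 − €3,413,300 = €1,280,155.00.
After interest of €585,700.00, pre-tax earnings = €694,455.00.
DCL = total CM / (EBIT − I) = €4,693,455.00 / €694,455.00 = 6.7585.
%ΔEPS = DCL × %ΔSales = 6.7585 × +21.3% = +144.0%.

+144.0%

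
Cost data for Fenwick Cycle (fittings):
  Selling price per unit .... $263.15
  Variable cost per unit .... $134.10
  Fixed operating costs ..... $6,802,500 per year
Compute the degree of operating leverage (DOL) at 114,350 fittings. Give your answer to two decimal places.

At 114,350 units, contribution = 114,350 × $129.05 = $14,756,867.50.
Subtracting fixed costs: EBIT = $14,756,867.50 − $6,802,500 = $7,954,367.50.
DOL = contribution ÷ EBIT = $14,756,867.50 ÷ $7,954,367.50 = 1.8552.

1.86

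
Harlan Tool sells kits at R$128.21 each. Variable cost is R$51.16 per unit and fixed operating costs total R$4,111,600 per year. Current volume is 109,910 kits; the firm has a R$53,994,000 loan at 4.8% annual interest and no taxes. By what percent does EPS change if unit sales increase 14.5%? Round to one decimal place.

Contribution at this volume is 109,910 × R$77.05 = R$8,468,565.50.
Operating income = contribution − fixed costs = R$8,468,565.50 − R$4,111,600 = R$4,356,965.50.
Interest = R$2,591,712.00, so EBIT − I = R$1,765,253.50.
DCL = total CM / (EBIT − I) = R$8,468,565.50 / R$1,765,253.50 = 4.7974.
%ΔEPS = DCL × %ΔSales = 4.7974 × +14.5% = +69.6%.

+69.6%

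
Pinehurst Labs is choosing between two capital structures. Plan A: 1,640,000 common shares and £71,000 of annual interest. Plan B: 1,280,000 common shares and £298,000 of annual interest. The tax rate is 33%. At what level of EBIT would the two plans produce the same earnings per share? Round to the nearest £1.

£1,105,111

At indifference, (EBIT − 71,000)(1 − t)/1,640,000 = (EBIT − 298,000)(1 − t)/1,280,000.
Cancelling (1 − t) and cross-multiplying: 1,280,000·(EBIT − 71,000) = 1,640,000·(EBIT − 298,000).
Solving, EBIT = (298,000·1,640,000 − 71,000·1,280,000) / (1,640,000 − 1,280,000) = 397,840,000,000 / 360,000 = 1,105,111.11.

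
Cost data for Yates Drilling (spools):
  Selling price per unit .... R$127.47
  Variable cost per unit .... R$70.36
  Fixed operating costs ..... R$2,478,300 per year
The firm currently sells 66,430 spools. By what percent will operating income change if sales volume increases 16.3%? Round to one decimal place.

+47.0%

Total contribution margin = 66,430 × R$57.11 = R$3,793,817.30.
EBIT = R$3,793,817.30 − R$2,478,300 = R$1,315,517.30.
Degree of operating leverage = R$3,793,817.30 / R$1,315,517.30 = 2.8839.
So EBIT moves 2.8839 × (+16.3%) = +47.0%.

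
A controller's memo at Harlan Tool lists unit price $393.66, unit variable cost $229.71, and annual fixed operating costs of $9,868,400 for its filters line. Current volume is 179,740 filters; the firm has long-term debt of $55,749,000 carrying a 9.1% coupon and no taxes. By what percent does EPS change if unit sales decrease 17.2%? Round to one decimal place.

Contribution at this volume is 179,740 × $163.95 = $29,468,373.00.
Subtracting fixed costs: EBIT = $29,468,373.00 − $9,868,400 = $19,599,973.00.
Interest = $5,073,159.00, so EBIT − I = $14,526,814.00.
DCL = total CM / (EBIT − I) = $29,468,373.00 / $14,526,814.00 = 2.0286.
EPS therefore changes by 2.0286 × (-17.2%) = -34.9%.

-34.9%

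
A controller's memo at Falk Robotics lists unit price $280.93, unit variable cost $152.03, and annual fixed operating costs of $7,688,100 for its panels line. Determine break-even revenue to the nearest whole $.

CM per unit = $280.93 − $152.03 = $128.90; CM ratio = $128.90 / $280.93 = 0.4588.
Break-even sales = FC ÷ CM ratio = $7,688,100 × $280.93 / $128.90 = $16,755,764.

$16,755,764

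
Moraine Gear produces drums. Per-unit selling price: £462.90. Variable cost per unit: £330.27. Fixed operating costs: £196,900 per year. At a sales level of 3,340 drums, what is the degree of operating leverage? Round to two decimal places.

At 3,340 units, contribution = 3,340 × £132.63 = £442,984.20.
EBIT = £442,984.20 − £196,900 = £246,084.20.
DOL = contribution ÷ EBIT = £442,984.20 ÷ £246,084.20 = 1.8001.

1.80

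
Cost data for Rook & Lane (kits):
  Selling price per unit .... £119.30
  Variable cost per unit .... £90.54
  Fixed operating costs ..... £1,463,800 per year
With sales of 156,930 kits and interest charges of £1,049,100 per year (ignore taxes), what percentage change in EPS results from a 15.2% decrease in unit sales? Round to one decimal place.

Total contribution margin = 156,930 × £28.76 = £4,513,306.80.
EBIT = £4,513,306.80 − £1,463,800 = £3,049,506.80.
After interest of £1,049,100.00, pre-tax earnings = £2,000,406.80.
DCL = total CM / (EBIT − I) = £4,513,306.80 / £2,000,406.80 = 2.2562.
EPS therefore changes by 2.2562 × (-15.2%) = -34.3%.

-34.3%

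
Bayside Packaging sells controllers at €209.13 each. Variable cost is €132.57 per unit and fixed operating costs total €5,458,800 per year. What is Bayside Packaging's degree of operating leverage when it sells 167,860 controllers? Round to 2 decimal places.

1.74

At 167,860 units, contribution = 167,860 × €76.56 = €12,851,361.60.
Operating income = contribution − fixed costs = €12,851,361.60 − €5,458,800 = €7,392,561.60.
Degree of operating leverage = €12,851,361.60 / €7,392,561.60 = 1.7384.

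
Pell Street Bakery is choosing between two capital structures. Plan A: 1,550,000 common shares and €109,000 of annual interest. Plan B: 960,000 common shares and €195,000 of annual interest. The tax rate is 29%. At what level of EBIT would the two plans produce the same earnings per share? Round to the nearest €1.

Set EPS_A = EPS_B: (EBIT − €109,000)(1 − 0.29) ÷ 1,550,000 = (EBIT − €195,000)(1 − 0.29) ÷ 960,000.
The (1 − t) factor cancels: (EBIT − 109,000) × 960,000 = (EBIT − 195,000) × 1,550,000.
EBIT × (1,550,000 − 960,000) = 195,000 × 1,550,000 − 109,000 × 960,000 = 197,610,000,000, so EBIT = 197,610,000,000 ÷ 590,000 = 334,932.20.

€334,932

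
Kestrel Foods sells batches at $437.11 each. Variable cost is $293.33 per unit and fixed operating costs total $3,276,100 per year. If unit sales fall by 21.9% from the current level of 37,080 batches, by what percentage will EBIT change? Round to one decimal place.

Contribution at this volume is 37,080 × $143.78 = $5,331,362.40.
Subtracting fixed costs: EBIT = $5,331,362.40 − $3,276,100 = $2,055,262.40.
Degree of operating leverage = $5,331,362.40 / $2,055,262.40 = 2.5940.
So EBIT moves 2.5940 × (-21.9%) = -56.8%.

-56.8%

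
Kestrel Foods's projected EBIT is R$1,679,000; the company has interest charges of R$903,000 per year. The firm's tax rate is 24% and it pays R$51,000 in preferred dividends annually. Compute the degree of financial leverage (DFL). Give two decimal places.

2.37

Interest = R$903,000.00.
Preferred dividends grossed up pre-tax: R$51,000 / (1 − 0.24) = R$67,105.26.
DFL = EBIT ÷ [EBIT − I − D_p/(1−t)] = R$1,679,000 ÷ [R$1,679,000 − R$903,000.00 − R$67,105.26] = R$1,679,000 ÷ R$708,894.74 = 2.3685.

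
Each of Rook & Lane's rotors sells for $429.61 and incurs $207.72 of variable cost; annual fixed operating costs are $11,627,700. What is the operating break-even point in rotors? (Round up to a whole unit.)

Unit CM = price − variable cost = $429.61 − $207.72 = $221.89.
Break-even volume = fixed costs ÷ CM per unit = $11,627,700 ÷ $221.89 = 52,402.99, so 52,403 rotors.

52,403 rotors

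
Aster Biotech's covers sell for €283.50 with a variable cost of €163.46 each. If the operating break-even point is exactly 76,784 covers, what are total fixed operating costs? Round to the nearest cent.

€9,217,151.36

Each unit contributes €283.50 − €163.46 = €120.04.
Since BE = FC / CM, FC = 76,784 × €120.04 = €9,217,151.36.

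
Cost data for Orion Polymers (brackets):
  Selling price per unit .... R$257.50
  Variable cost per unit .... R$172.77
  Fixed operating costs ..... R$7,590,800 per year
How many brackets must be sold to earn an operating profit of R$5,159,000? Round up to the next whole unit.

Contribution margin per unit = R$257.50 − R$172.77 = R$84.73.
Need Q such that Q × R$84.73 − R$7,590,800 = R$5,159,000, i.e. Q = R$12,749,800 / R$84.73 = 150,475.63 → 150,476.

150,476 brackets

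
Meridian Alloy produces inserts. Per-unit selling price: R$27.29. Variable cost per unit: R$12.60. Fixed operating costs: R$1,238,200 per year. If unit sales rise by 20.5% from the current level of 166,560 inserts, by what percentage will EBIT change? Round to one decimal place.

+41.5%

Contribution at this volume is 166,560 × R$14.69 = R$2,446,766.40.
Operating income = contribution − fixed costs = R$2,446,766.40 − R$1,238,200 = R$1,208,566.40.
Degree of operating leverage = R$2,446,766.40 / R$1,208,566.40 = 2.0245.
So EBIT moves 2.0245 × (+20.5%) = +41.5%.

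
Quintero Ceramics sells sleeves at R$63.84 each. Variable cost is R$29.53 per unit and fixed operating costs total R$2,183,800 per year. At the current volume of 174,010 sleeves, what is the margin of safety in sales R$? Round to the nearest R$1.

Unit CM = price − variable cost = R$63.84 − R$29.53 = R$34.31. Break-even units = R$2,183,800 ÷ R$34.31 = 63,649.08; break-even revenue = 63,649.08 × R$63.84 = R$4,063,357.39.
Actual sales revenue = 174,010 × R$63.84 = R$11,108,798.40.
Margin of safety = R$11,108,798.40 − R$4,063,357.39 = R$7,045,441.

R$7,045,441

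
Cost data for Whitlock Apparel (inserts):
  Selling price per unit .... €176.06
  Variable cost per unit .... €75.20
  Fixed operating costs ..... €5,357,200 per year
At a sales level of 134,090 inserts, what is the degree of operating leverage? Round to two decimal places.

1.66

Contribution at this volume is 134,090 × €100.86 = €13,524,317.40.
Subtracting fixed costs: EBIT = €13,524,317.40 − €5,357,200 = €8,167,117.40.
So DOL = total CM / EBIT = €13,524,317.40 / €8,167,117.40 = 1.6559.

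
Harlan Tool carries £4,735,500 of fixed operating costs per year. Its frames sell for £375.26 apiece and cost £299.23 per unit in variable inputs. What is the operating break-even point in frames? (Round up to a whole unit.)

Each unit contributes £375.26 − £299.23 = £76.03.
Break-even Q = £4,735,500 / £76.03 = 62,284.62 → 62,285 frames.

62,285 frames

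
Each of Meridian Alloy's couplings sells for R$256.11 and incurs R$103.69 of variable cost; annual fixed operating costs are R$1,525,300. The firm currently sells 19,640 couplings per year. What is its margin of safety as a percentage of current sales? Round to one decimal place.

49.0%

Each unit contributes R$256.11 − R$103.69 = R$152.42. Break-even units = R$1,525,300 ÷ R$152.42 = 10,007.22; break-even revenue = 10,007.22 × R$256.11 = R$2,562,948.32.
Actual sales revenue = 19,640 × R$256.11 = R$5,030,000.40.
Margin of safety = (R$5,030,000.40 − R$2,562,948.32) ÷ R$5,030,000.40 = 49.0%.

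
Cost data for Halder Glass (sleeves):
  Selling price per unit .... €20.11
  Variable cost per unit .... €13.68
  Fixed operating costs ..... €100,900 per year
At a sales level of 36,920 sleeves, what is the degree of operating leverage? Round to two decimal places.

1.74

Contribution at this volume is 36,920 × €6.43 = €237,395.60.
Subtracting fixed costs: EBIT = €237,395.60 − €100,900 = €136,495.60.
Degree of operating leverage = €237,395.60 / €136,495.60 = 1.7392.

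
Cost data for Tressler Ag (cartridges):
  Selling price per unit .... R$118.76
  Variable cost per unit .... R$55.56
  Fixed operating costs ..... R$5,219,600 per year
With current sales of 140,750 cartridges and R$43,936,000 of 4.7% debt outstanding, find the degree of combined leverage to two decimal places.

5.52

At 140,750 units, contribution = 140,750 × R$63.20 = R$8,895,400.00.
Operating income = contribution − fixed costs = R$8,895,400.00 − R$5,219,600 = R$3,675,800.00. Interest = R$2,064,992.00, so EBIT − I = R$1,610,808.00.
DCL = contribution ÷ (EBIT − I) = R$8,895,400.00 ÷ R$1,610,808.00 = 5.5223.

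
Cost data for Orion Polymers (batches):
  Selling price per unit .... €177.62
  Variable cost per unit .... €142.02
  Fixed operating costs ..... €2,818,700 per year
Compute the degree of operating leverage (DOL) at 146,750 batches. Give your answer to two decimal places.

2.17

Total contribution margin = 146,750 × €35.60 = €5,224,300.00.
EBIT = €5,224,300.00 − €2,818,700 = €2,405,600.00.
Degree of operating leverage = €5,224,300.00 / €2,405,600.00 = 2.1717.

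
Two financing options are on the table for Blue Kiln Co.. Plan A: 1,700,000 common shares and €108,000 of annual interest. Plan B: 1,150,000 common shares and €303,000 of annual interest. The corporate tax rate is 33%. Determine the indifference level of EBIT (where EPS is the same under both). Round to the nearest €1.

At indifference, (EBIT − 108,000)(1 − t)/1,700,000 = (EBIT − 303,000)(1 − t)/1,150,000.
The (1 − t) factor cancels: (EBIT − 108,000) × 1,150,000 = (EBIT − 303,000) × 1,700,000.
Solving, EBIT = (303,000·1,700,000 − 108,000·1,150,000) / (1,700,000 − 1,150,000) = 390,900,000,000 / 550,000 = 710,727.27.

€710,727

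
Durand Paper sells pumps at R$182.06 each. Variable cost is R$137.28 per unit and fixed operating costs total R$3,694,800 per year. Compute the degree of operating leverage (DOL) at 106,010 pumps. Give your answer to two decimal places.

4.51

Contribution at this volume is 106,010 × R$44.78 = R$4,747,127.80.
EBIT = R$4,747,127.80 − R$3,694,800 = R$1,052,327.80.
Degree of operating leverage = R$4,747,127.80 / R$1,052,327.80 = 4.5111.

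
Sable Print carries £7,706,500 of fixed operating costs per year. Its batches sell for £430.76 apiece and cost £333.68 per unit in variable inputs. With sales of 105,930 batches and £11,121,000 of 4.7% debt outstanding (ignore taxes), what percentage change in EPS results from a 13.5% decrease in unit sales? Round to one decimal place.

-67.6%

Total contribution margin = 105,930 × £97.08 = £10,283,684.40.
Operating income = contribution − fixed costs = £10,283,684.40 − £7,706,500 = £2,577,184.40.
After interest of £522,687.00, pre-tax earnings = £2,054,497.40.
Degree of combined leverage = contribution ÷ (EBIT − I) = £10,283,684.40 ÷ £2,054,497.40 = 5.0055.
EPS therefore changes by 5.0055 × (-13.5%) = -67.6%.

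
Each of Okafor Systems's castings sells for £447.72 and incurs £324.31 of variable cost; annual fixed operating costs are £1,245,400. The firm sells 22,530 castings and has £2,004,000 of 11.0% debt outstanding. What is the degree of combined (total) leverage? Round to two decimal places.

2.12

Contribution at this volume is 22,530 × £123.41 = £2,780,427.30.
EBIT = £2,780,427.30 − £1,245,400 = £1,535,027.30. Interest = £220,440.00.
DOL = £2,780,427.30 ÷ £1,535,027.30 = 1.8113; DFL = £1,535,027.30 ÷ £1,314,587.30 = 1.1677.
Combined leverage = 1.8113 × 1.1677 = 2.1151.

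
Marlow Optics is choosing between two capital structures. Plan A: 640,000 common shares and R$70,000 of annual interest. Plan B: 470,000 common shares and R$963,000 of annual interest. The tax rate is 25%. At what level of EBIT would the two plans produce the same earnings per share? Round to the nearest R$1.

Set EPS_A = EPS_B: (EBIT − R$70,000)(1 − 0.25) ÷ 640,000 = (EBIT − R$963,000)(1 − 0.25) ÷ 470,000.
Cancelling (1 − t) and cross-multiplying: 470,000·(EBIT − 70,000) = 640,000·(EBIT − 963,000).
EBIT × (640,000 − 470,000) = 963,000 × 640,000 − 70,000 × 470,000 = 583,420,000,000, so EBIT = 583,420,000,000 ÷ 170,000 = 3,431,882.35.

R$3,431,882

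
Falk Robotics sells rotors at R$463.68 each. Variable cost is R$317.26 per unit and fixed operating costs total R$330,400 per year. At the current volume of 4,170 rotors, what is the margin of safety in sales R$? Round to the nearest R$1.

R$887,241

Unit CM = price − variable cost = R$463.68 − R$317.26 = R$146.42. Break-even units = R$330,400 ÷ R$146.42 = 2,256.52; break-even revenue = 2,256.52 × R$463.68 = R$1,046,304.28.
Current sales = 4,170 × R$463.68 = R$1,933,545.60.
Margin of safety = R$1,933,545.60 − R$1,046,304.28 = R$887,241.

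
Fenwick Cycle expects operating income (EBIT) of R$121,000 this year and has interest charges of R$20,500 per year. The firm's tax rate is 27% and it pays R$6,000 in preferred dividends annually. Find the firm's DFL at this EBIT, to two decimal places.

Interest = R$20,500.00.
Pre-tax preferred-dividend burden = R$6,000 ÷ (1 − 0.27) = R$8,219.18.
DFL = EBIT ÷ [EBIT − I − D_p/(1−t)] = R$121,000 ÷ [R$121,000 − R$20,500.00 − R$8,219.18] = R$121,000 ÷ R$92,280.82 = 1.3112.

1.31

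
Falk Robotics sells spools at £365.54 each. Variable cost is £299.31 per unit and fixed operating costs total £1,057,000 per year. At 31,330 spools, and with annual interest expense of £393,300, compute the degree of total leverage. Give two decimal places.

3.32

Contribution at this volume is 31,330 × £66.23 = £2,074,985.90.
Subtracting fixed costs: EBIT = £2,074,985.90 − £1,057,000 = £1,017,985.90. Interest = £393,300.00, so EBIT − I = £624,685.90.
DCL = contribution ÷ (EBIT − I) = £2,074,985.90 ÷ £624,685.90 = 3.3216.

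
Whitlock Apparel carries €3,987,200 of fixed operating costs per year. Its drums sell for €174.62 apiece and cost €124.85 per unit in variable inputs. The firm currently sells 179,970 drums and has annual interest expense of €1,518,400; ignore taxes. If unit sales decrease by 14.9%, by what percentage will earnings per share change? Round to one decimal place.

Total contribution margin = 179,970 × €49.77 = €8,957,106.90.
Operating income = contribution − fixed costs = €8,957,106.90 − €3,987,200 = €4,969,906.90.
After interest of €1,518,400.00, pre-tax earnings = €3,451,506.90.
Degree of combined leverage = contribution ÷ (EBIT − I) = €8,957,106.90 ÷ €3,451,506.90 = 2.5951.
EPS therefore changes by 2.5951 × (-14.9%) = -38.7%.

-38.7%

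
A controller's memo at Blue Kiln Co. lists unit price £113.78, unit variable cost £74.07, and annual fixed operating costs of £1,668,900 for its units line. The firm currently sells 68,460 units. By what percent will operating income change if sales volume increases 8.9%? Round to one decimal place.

+23.1%

Contribution at this volume is 68,460 × £39.71 = £2,718,546.60.
Subtracting fixed costs: EBIT = £2,718,546.60 − £1,668,900 = £1,049,646.60.
DOL = contribution ÷ EBIT = £2,718,546.60 ÷ £1,049,646.60 = 2.5900.
So EBIT moves 2.5900 × (+8.9%) = +23.1%.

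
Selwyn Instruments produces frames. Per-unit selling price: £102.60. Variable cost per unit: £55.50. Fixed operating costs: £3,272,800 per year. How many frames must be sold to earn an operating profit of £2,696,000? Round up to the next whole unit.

Unit CM = price − variable cost = £102.60 − £55.50 = £47.10.
Required volume = (fixed costs + target profit) ÷ CM = (£3,272,800 + £2,696,000) ÷ £47.10 = 126,726.11, so 126,727 frames.

126,727 frames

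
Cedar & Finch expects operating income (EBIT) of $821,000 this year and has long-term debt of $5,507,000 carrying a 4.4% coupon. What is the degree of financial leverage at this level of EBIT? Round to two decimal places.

1.42

Annual interest charges come to $242,308.00.
DFL = EBIT ÷ (EBIT − I) = $821,000 ÷ ($821,000 − $242,308.00) = $821,000 ÷ $578,692.00 = 1.4187.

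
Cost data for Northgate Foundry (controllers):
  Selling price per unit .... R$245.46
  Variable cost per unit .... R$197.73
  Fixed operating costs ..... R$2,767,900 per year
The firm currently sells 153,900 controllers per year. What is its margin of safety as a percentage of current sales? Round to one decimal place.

Unit CM = price − variable cost = R$245.46 − R$197.73 = R$47.73. Break-even units = R$2,767,900 ÷ R$47.73 = 57,990.78; break-even revenue = 57,990.78 × R$245.46 = R$14,234,417.22.
Actual sales revenue = 153,900 × R$245.46 = R$37,776,294.00.
Margin of safety = (R$37,776,294.00 − R$14,234,417.22) ÷ R$37,776,294.00 = 62.3%.

62.3%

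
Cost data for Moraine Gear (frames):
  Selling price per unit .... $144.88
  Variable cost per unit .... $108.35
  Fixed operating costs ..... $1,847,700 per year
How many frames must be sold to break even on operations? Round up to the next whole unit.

50,581 frames

Contribution margin per unit = $144.88 − $108.35 = $36.53.
Break-even Q = $1,847,700 / $36.53 = 50,580.34 → 50,581 frames.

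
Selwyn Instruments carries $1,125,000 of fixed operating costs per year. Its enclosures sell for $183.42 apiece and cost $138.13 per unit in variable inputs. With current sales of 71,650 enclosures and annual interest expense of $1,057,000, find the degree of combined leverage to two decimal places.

3.05

Total contribution margin = 71,650 × $45.29 = $3,245,028.50.
EBIT = $3,245,028.50 − $1,125,000 = $2,120,028.50. Interest = $1,057,000.00, so EBIT − I = $1,063,028.50.
DCL = contribution ÷ (EBIT − I) = $3,245,028.50 ÷ $1,063,028.50 = 3.0526.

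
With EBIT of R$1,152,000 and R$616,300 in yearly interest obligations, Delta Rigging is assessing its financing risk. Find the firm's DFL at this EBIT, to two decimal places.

2.15

Annual interest charges come to R$616,300.00.
DFL = EBIT ÷ (EBIT − I) = R$1,152,000 ÷ (R$1,152,000 − R$616,300.00) = R$1,152,000 ÷ R$535,700.00 = 2.1505.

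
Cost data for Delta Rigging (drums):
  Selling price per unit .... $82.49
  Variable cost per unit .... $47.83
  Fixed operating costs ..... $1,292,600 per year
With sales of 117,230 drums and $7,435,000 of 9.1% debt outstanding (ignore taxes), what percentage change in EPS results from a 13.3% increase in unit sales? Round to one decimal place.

+25.8%

Total contribution margin = 117,230 × $34.66 = $4,063,191.80.
EBIT = $4,063,191.80 − $1,292,600 = $2,770,591.80.
After interest of $676,585.00, pre-tax earnings = $2,094,006.80.
DCL = total CM / (EBIT − I) = $4,063,191.80 / $2,094,006.80 = 1.9404.
EPS therefore changes by 1.9404 × (+13.3%) = +25.8%.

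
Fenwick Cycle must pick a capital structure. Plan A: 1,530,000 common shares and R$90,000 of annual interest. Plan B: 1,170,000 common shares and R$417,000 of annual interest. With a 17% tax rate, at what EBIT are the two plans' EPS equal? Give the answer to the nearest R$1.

Set EPS_A = EPS_B: (EBIT − R$90,000)(1 − 0.17) ÷ 1,530,000 = (EBIT − R$417,000)(1 − 0.17) ÷ 1,170,000.
Cancelling (1 − t) and cross-multiplying: 1,170,000·(EBIT − 90,000) = 1,530,000·(EBIT − 417,000).
EBIT × (1,530,000 − 1,170,000) = 417,000 × 1,530,000 − 90,000 × 1,170,000 = 532,710,000,000, so EBIT = 532,710,000,000 ÷ 360,000 = 1,479,750.00.

R$1,479,750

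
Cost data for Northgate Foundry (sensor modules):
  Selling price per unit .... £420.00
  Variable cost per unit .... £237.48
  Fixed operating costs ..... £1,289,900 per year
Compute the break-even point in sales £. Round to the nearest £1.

£2,968,212

Contribution margin per unit = £420.00 − £237.48 = £182.52, a CM ratio of £182.52 ÷ £420.00 = 0.4346.
Break-even sales = FC ÷ CM ratio = £1,289,900 × £420.00 / £182.52 = £2,968,212.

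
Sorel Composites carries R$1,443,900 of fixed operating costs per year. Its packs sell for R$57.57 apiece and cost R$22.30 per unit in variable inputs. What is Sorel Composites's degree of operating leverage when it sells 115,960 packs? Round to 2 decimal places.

Contribution at this volume is 115,960 × R$35.27 = R$4,089,909.20.
EBIT = R$4,089,909.20 − R$1,443,900 = R$2,646,009.20.
So DOL = total CM / EBIT = R$4,089,909.20 / R$2,646,009.20 = 1.5457.

1.55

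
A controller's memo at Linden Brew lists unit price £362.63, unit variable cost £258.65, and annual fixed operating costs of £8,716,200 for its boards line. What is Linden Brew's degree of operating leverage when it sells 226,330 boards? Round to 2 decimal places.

1.59

Contribution at this volume is 226,330 × £103.98 = £23,533,793.40.
EBIT = £23,533,793.40 − £8,716,200 = £14,817,593.40.
So DOL = total CM / EBIT = £23,533,793.40 / £14,817,593.40 = 1.5882.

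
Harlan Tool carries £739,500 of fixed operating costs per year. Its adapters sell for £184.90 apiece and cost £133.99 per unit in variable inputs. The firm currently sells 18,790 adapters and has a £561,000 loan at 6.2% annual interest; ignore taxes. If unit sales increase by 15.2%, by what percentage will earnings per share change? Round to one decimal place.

Contribution at this volume is 18,790 × £50.91 = £956,598.90.
EBIT = £956,598.90 − £739,500 = £217,098.90.
Interest = £34,782.00, so EBIT − I = £182,316.90.
DCL = total CM / (EBIT − I) = £956,598.90 / £182,316.90 = 5.2469.
EPS therefore changes by 5.2469 × (+15.2%) = +79.8%.

+79.8%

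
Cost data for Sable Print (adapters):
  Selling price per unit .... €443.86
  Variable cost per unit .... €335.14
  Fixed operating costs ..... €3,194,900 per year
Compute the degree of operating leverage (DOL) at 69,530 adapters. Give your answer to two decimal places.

Contribution at this volume is 69,530 × €108.72 = €7,559,301.60.
Subtracting fixed costs: EBIT = €7,559,301.60 − €3,194,900 = €4,364,401.60.
So DOL = total CM / EBIT = €7,559,301.60 / €4,364,401.60 = 1.7320.

1.73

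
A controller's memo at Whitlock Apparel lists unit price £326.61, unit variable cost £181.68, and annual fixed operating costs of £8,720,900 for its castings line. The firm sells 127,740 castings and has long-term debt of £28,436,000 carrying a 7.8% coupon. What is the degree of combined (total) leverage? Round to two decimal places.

2.44

Total contribution margin = 127,740 × £144.93 = £18,513,358.20.
EBIT = £18,513,358.20 − £8,720,900 = £9,792,458.20. Interest = £2,218,008.00, so EBIT − I = £7,574,450.20.
Degree of total leverage = total CM / (EBIT − interest) = £18,513,358.20 / £7,574,450.20 = 2.4442.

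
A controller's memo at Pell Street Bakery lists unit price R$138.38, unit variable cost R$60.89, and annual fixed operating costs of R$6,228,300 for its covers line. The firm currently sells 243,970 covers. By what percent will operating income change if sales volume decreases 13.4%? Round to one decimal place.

At 243,970 units, contribution = 243,970 × R$77.49 = R$18,905,235.30.
EBIT = R$18,905,235.30 − R$6,228,300 = R$12,676,935.30.
DOL = contribution ÷ EBIT = R$18,905,235.30 ÷ R$12,676,935.30 = 1.4913.
Operating income changes by 1.4913 × -13.4% = -20.0%.

-20.0%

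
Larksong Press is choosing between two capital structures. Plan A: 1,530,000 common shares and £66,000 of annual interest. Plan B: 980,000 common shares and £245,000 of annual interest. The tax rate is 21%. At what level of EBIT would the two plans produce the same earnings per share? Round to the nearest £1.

£563,945

At indifference, (EBIT − 66,000)(1 − t)/1,530,000 = (EBIT − 245,000)(1 − t)/980,000.
Cancelling (1 − t) and cross-multiplying: 980,000·(EBIT − 66,000) = 1,530,000·(EBIT − 245,000).
Solving, EBIT = (245,000·1,530,000 − 66,000·980,000) / (1,530,000 − 980,000) = 310,170,000,000 / 550,000 = 563,945.45.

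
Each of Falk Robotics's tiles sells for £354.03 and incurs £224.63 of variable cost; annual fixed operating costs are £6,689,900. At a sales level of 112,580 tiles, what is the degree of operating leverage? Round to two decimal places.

1.85

At 112,580 units, contribution = 112,580 × £129.40 = £14,567,852.00.
EBIT = £14,567,852.00 − £6,689,900 = £7,877,952.00.
So DOL = total CM / EBIT = £14,567,852.00 / £7,877,952.00 = 1.8492.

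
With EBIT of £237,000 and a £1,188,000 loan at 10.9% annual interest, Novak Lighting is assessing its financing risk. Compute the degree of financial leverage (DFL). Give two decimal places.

Interest = £129,492.00.
DFL = EBIT ÷ (EBIT − I) = £237,000 ÷ (£237,000 − £129,492.00) = £237,000 ÷ £107,508.00 = 2.2045.

2.20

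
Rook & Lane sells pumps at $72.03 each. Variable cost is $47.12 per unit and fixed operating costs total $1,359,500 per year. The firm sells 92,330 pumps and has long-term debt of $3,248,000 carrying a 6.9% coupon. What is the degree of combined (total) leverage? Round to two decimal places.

Total contribution margin = 92,330 × $24.91 = $2,299,940.30.
Operating income = contribution − fixed costs = $2,299,940.30 − $1,359,500 = $940,440.30. Interest = $224,112.00, so EBIT − I = $716,328.30.
Degree of total leverage = total CM / (EBIT − interest) = $2,299,940.30 / $716,328.30 = 3.2107.

3.21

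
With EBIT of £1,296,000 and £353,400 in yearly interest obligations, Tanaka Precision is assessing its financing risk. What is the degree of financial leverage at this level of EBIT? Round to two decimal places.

Annual interest charges come to £353,400.00.
Degree of financial leverage = EBIT / (EBIT − interest) = £1,296,000 / £942,600.00 = 1.3749.

1.37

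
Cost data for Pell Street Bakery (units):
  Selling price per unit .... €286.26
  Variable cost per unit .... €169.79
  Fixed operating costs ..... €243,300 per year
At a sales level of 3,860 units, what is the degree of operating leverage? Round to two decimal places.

2.18

Contribution at this volume is 3,860 × €116.47 = €449,574.20.
Operating income = contribution − fixed costs = €449,574.20 − €243,300 = €206,274.20.
So DOL = total CM / EBIT = €449,574.20 / €206,274.20 = 2.1795.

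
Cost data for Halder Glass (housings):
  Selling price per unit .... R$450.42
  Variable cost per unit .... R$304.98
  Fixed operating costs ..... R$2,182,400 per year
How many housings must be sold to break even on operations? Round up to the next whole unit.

Each unit contributes R$450.42 − R$304.98 = R$145.44.
Break-even volume = fixed costs ÷ CM per unit = R$2,182,400 ÷ R$145.44 = 15,005.50, so 15,006 housings.

15,006 housings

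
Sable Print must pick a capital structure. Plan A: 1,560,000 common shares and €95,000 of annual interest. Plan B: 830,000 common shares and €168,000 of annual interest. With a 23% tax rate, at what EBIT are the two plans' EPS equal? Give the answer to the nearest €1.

€251,000

At indifference, (EBIT − 95,000)(1 − t)/1,560,000 = (EBIT − 168,000)(1 − t)/830,000.
The (1 − t) factor cancels: (EBIT − 95,000) × 830,000 = (EBIT − 168,000) × 1,560,000.
Solving, EBIT = (168,000·1,560,000 − 95,000·830,000) / (1,560,000 − 830,000) = 183,230,000,000 / 730,000 = 251,000.00.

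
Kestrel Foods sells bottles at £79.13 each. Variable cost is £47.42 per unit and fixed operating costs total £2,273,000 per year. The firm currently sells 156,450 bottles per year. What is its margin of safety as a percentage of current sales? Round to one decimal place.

54.2%

Unit CM = price − variable cost = £79.13 − £47.42 = £31.71. Break-even units = £2,273,000 ÷ £31.71 = 71,680.86; break-even revenue = 71,680.86 × £79.13 = £5,672,106.28.
Current sales = 156,450 × £79.13 = £12,379,888.50.
Margin of safety = (£12,379,888.50 − £5,672,106.28) ÷ £12,379,888.50 = 54.2%.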